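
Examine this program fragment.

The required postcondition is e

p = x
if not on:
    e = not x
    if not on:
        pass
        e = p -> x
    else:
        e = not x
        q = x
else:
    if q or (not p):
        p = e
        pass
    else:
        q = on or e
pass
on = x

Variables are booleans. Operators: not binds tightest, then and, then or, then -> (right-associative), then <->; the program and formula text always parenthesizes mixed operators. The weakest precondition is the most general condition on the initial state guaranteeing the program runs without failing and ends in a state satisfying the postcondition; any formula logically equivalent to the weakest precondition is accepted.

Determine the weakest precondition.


Working backward. After the program, e must hold.
Before on := x: e
Before skip: e
Then branch requires ((not on) -> (p -> x)) and (on -> (not x)); else branch requires ((q or (not p)) -> e) and ((not (q or (not p))) -> e).
Before the if: ((not on) -> (((not on) -> (p -> x)) and (on -> (not x)))) and (on -> (((q or (not p)) -> e) and ((not (q or (not p))) -> e)))
Before p := x: ((not on) -> (on -> (not x))) and (on -> (((q or (not x)) -> e) and ((not (q or (not x))) -> e)))
Answer: WP = ((not on) -> (on -> (not x))) and (on -> (((q or (not x)) -> e) and ((not (q or (not x))) -> e)))


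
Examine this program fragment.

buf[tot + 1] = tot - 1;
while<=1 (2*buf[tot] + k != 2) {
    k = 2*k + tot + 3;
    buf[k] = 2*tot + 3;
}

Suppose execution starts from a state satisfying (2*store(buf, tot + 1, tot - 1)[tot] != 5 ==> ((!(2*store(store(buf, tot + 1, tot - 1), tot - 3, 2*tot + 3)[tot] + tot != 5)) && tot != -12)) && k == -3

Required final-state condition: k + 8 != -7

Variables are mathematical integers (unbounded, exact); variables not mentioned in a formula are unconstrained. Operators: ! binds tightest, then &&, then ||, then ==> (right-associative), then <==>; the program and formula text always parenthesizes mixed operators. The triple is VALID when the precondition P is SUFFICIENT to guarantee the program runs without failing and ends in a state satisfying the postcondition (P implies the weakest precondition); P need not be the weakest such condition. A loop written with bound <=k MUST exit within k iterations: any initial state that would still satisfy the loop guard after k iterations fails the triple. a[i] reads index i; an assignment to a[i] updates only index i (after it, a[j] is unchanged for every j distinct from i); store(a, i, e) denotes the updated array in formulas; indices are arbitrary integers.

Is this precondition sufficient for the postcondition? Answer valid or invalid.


Working backward. After the program, the postcondition k + 8 != -7 must hold; in canonical form it is k != -15.
Before the loop (bound <=1), unroll the exhaustion recursion (WP_0 = exit-now case; WP_j = one more guarded iteration, up to j = 1):
  WP_0: (!(2*buf[tot] + k != 2)) && k != -15
  WP_1: (2*buf[tot] + k != 2 ==> ((!(2*store(buf, 2*k + tot + 3, 2*tot + 3)[tot] + 2*k + tot != -1)) && 2*k + tot != -18)) && ((!(2*buf[tot] + k != 2)) ==> k != -15)
So before the loop: (2*buf[tot] + k != 2 ==> ((!(2*store(buf, 2*k + tot + 3, 2*tot + 3)[tot] + 2*k + tot != -1)) && 2*k + tot != -18)) && ((!(2*buf[tot] + k != 2)) ==> k != -15)
Before buf[tot + 1] := tot - 1: (2*store(buf, tot + 1, tot - 1)[tot] + k != 2 ==> ((!(2*store(store(buf, tot + 1, tot - 1), 2*k + tot + 3, 2*tot + 3)[tot] + 2*k + tot != -1)) && 2*k + tot != -18)) && ((!(2*store(buf, tot + 1, tot - 1)[tot] + k != 2)) ==> k != -15)
The weakest precondition is (2*store(buf, tot + 1, tot - 1)[tot] + k != 2 ==> ((!(2*store(store(buf, tot + 1, tot - 1), 2*k + tot + 3, 2*tot + 3)[tot] + 2*k + tot != -1)) && 2*k + tot != -18)) && ((!(2*store(buf, tot + 1, tot - 1)[tot] + k != 2)) ==> k != -15).
Check whether (2*store(buf, tot + 1, tot - 1)[tot] != 5 ==> ((!(2*store(store(buf, tot + 1, tot - 1), tot - 3, 2*tot + 3)[tot] + tot != 5)) && tot != -12)) && k == -3 implies it.
Every state satisfying the precondition satisfies the weakest precondition: the implication holds.
Answer: valid


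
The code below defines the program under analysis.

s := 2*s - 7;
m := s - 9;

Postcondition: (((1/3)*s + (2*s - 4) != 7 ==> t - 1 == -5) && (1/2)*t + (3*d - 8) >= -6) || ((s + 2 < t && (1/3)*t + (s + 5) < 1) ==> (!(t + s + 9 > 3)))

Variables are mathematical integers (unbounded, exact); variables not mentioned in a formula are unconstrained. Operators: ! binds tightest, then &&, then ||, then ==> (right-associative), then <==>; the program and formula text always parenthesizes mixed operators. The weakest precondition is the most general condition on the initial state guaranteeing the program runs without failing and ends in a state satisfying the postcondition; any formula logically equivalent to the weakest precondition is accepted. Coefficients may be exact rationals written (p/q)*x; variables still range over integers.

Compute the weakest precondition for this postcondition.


Working backward. After the program, the postcondition (((1/3)*s + (2*s - 4) != 7 ==> t - 1 == -5) && (1/2)*t + (3*d - 8) >= -6) || ((s + 2 < t && (1/3)*t + (s + 5) < 1) ==> (!(t + s + 9 > 3))) must hold; in canonical form it is (((7/3)*s != 11 ==> t == -4) && 3*d + (1/2)*t >= 2) || ((s < t - 2 && s + (1/3)*t < -4) ==> (!(s + t > -6))).
Before m := s - 9: (((7/3)*s != 11 ==> t == -4) && 3*d + (1/2)*t >= 2) || ((s < t - 2 && s + (1/3)*t < -4) ==> (!(s + t > -6)))
Before s := 2*s - 7: (((14/3)*s != 82/3 ==> t == -4) && 3*d + (1/2)*t >= 2) || ((2*s < t + 5 && 2*s + (1/3)*t < 3) ==> (!(2*s + t > 1)))
Answer: WP = (((14/3)*s != 82/3 ==> t == -4) && 3*d + (1/2)*t >= 2) || ((2*s < t + 5 && 2*s + (1/3)*t < 3) ==> (!(2*s + t > 1)))


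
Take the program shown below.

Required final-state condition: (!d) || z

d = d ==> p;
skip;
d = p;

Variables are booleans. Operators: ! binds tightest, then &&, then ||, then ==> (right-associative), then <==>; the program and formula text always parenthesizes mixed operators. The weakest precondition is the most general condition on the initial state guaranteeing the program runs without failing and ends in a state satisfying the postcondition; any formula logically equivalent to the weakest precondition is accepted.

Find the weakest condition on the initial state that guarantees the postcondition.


Working backward. After the program, (!d) || z must hold.
Before d := p: (!p) || z
Before skip: (!p) || z
Before d := d ==> p: (!p) || z
Answer: WP = (!p) || z


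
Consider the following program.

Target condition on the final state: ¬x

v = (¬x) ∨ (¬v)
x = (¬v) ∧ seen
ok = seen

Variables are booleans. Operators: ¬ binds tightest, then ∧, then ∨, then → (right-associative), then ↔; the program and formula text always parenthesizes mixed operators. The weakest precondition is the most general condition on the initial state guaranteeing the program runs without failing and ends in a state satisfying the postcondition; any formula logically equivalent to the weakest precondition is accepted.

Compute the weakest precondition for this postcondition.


Working backward. After the program, ¬x must hold.
Before ok := seen: ¬x
Before x := (¬v) ∧ seen: ¬((¬v) ∧ seen)
Before v := (¬x) ∨ (¬v): ¬((¬((¬x) ∨ (¬v))) ∧ seen)
Answer: WP = ¬((¬((¬x) ∨ (¬v))) ∧ seen)


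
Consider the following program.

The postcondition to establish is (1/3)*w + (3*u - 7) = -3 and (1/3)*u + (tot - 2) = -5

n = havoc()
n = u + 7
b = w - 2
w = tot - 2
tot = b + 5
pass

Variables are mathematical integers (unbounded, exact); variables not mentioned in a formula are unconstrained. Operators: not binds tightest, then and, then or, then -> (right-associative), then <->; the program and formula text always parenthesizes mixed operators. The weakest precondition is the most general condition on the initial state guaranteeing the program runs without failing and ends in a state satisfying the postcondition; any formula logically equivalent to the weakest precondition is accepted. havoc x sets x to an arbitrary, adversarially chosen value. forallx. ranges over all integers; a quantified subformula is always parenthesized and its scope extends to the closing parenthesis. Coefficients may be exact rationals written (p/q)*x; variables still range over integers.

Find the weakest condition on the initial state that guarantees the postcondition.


Working backward. After the program, the postcondition (1/3)*w + (3*u - 7) = -3 and (1/3)*u + (tot - 2) = -5 must hold; in canonical form it is 3*u + (1/3)*w = 4 and tot + (1/3)*u = -3.
Before skip: 3*u + (1/3)*w = 4 and tot + (1/3)*u = -3
Before tot := b + 5: 3*u + (1/3)*w = 4 and b + (1/3)*u = -8
Before w := tot - 2: (1/3)*tot + 3*u = 14/3 and b + (1/3)*u = -8
Before b := w - 2: (1/3)*tot + 3*u = 14/3 and (1/3)*u + w = -6
Before n := u + 7: (1/3)*tot + 3*u = 14/3 and (1/3)*u + w = -6
Before havoc n: (1/3)*tot + 3*u = 14/3 and (1/3)*u + w = -6
Answer: WP = (1/3)*tot + 3*u = 14/3 and (1/3)*u + w = -6


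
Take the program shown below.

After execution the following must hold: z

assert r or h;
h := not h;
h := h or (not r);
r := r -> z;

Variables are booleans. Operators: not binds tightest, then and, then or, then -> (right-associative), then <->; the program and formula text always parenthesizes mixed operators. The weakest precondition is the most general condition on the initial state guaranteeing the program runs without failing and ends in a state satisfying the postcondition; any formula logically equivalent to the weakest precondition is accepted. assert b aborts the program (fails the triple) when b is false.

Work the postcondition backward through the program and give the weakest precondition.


Working backward. After the program, z must hold.
Before r := r -> z: z
Before h := h or (not r): z
Before h := not h: z
Before assert r or h: (r or h) and z
Answer: WP = (r or h) and z


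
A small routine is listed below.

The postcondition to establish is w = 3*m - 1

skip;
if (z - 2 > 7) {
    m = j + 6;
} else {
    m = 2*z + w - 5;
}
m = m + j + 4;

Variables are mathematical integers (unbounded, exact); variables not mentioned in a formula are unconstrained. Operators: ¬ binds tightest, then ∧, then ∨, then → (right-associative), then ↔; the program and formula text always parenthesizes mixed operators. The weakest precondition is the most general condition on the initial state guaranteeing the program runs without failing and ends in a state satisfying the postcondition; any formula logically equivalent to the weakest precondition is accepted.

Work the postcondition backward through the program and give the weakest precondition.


Working backward. After the program, w = 3*m - 1 must hold.
Before m := m + j + 4: w = 3*j + 3*m + 11
Then branch requires w = 6*j + 29; else branch requires 3*j + 2*w + 6*z = 4.
Before the if: (z > 9 → w = 6*j + 29) ∧ ((¬(z > 9)) → 3*j + 2*w + 6*z = 4)
Before skip: (z > 9 → w = 6*j + 29) ∧ ((¬(z > 9)) → 3*j + 2*w + 6*z = 4)
Answer: WP = (z > 9 → w = 6*j + 29) ∧ ((¬(z > 9)) → 3*j + 2*w + 6*z = 4)


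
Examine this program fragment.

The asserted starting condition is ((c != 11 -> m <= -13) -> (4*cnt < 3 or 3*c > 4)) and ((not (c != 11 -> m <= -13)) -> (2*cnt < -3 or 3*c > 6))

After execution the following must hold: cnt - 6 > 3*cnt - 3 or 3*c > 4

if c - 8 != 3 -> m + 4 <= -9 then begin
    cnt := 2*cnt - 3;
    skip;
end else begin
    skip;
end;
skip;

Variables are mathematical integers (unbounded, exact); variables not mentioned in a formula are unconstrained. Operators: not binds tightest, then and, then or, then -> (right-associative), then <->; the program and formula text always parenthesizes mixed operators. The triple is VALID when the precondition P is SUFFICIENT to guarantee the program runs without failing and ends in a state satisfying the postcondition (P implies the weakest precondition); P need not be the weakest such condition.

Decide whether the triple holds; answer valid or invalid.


Working backward. After the program, the postcondition cnt - 6 > 3*cnt - 3 or 3*c > 4 must hold; in canonical form it is 2*cnt < -3 or 3*c > 4.
Before skip: 2*cnt < -3 or 3*c > 4
Then branch requires 4*cnt < 3 or 3*c > 4; else branch requires 2*cnt < -3 or 3*c > 4.
Before the if: ((c != 11 -> m <= -13) -> (4*cnt < 3 or 3*c > 4)) and ((not (c != 11 -> m <= -13)) -> (2*cnt < -3 or 3*c > 4))
The weakest precondition is ((c != 11 -> m <= -13) -> (4*cnt < 3 or 3*c > 4)) and ((not (c != 11 -> m <= -13)) -> (2*cnt < -3 or 3*c > 4)).
Check whether ((c != 11 -> m <= -13) -> (4*cnt < 3 or 3*c > 4)) and ((not (c != 11 -> m <= -13)) -> (2*cnt < -3 or 3*c > 6)) implies it.
Every state satisfying the precondition satisfies the weakest precondition: the implication holds.
Answer: valid


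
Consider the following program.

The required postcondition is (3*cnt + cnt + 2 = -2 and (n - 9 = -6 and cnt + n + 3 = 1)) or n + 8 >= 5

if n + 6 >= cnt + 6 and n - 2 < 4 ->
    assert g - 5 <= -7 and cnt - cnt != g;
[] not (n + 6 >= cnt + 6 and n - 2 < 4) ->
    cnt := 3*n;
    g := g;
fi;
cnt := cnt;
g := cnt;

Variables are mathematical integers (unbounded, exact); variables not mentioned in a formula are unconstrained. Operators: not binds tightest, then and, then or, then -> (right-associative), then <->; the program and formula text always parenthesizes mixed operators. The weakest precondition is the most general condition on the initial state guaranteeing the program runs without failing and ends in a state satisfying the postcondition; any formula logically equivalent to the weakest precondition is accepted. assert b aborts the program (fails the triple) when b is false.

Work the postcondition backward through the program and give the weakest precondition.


Working backward. After the program, the postcondition (3*cnt + cnt + 2 = -2 and (n - 9 = -6 and cnt + n + 3 = 1)) or n + 8 >= 5 must hold; in canonical form it is (4*cnt = -4 and n = 3 and cnt + n = -2) or n >= -3.
Before g := cnt: (4*cnt = -4 and n = 3 and cnt + n = -2) or n >= -3
Before cnt := cnt: (4*cnt = -4 and n = 3 and cnt + n = -2) or n >= -3
Then branch requires g <= -2 and g != 0 and ((4*cnt = -4 and n = 3 and cnt + n = -2) or n >= -3); else branch requires (12*n = -4 and n = 3 and 4*n = -2) or n >= -3.
Before the if: ((n >= cnt and n < 6) -> (g <= -2 and g != 0 and ((4*cnt = -4 and n = 3 and cnt + n = -2) or n >= -3))) and ((not (n >= cnt and n < 6)) -> ((12*n = -4 and n = 3 and 4*n = -2) or n >= -3))
Answer: WP = ((n >= cnt and n < 6) -> (g <= -2 and g != 0 and ((4*cnt = -4 and n = 3 and cnt + n = -2) or n >= -3))) and ((not (n >= cnt and n < 6)) -> ((12*n = -4 and n = 3 and 4*n = -2) or n >= -3))


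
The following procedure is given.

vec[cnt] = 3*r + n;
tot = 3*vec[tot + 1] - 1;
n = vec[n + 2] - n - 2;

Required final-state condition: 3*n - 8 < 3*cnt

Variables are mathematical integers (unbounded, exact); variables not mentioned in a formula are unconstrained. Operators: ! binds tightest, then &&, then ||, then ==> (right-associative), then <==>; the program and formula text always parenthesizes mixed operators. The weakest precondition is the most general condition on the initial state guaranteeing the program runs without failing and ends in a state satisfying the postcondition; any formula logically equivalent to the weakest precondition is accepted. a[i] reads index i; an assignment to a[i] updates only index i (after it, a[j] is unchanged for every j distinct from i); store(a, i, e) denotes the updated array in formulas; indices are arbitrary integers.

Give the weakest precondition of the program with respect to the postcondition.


Working backward. After the program, the postcondition 3*n - 8 < 3*cnt must hold; in canonical form it is 3*n < 3*cnt + 8.
Before n := vec[n + 2] - n - 2: 3*vec[n + 2] < 3*cnt + 3*n + 14
Before tot := 3*vec[tot + 1] - 1: 3*vec[n + 2] < 3*cnt + 3*n + 14
Before vec[cnt] := 3*r + n: 3*store(vec, cnt, n + 3*r)[n + 2] < 3*cnt + 3*n + 14
Answer: WP = 3*store(vec, cnt, n + 3*r)[n + 2] < 3*cnt + 3*n + 14


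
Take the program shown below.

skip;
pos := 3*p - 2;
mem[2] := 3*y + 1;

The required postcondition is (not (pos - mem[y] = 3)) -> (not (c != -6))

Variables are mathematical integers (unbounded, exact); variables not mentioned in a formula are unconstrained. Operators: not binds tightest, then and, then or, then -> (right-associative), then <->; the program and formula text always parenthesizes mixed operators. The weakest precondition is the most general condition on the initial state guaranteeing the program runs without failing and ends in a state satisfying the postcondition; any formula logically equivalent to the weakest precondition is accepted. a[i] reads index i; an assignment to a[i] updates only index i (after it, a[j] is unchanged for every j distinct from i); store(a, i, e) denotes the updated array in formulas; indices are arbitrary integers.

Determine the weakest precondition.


Working backward. After the program, the postcondition (not (pos - mem[y] = 3)) -> (not (c != -6)) must hold; in canonical form it is (not (pos = mem[y] + 3)) -> (not (c != -6)).
Before mem[2] := 3*y + 1: (not (pos = store(mem, 2, 3*y + 1)[y] + 3)) -> (not (c != -6))
Before pos := 3*p - 2: (not (3*p = store(mem, 2, 3*y + 1)[y] + 5)) -> (not (c != -6))
Before skip: (not (3*p = store(mem, 2, 3*y + 1)[y] + 5)) -> (not (c != -6))
Answer: WP = (not (3*p = store(mem, 2, 3*y + 1)[y] + 5)) -> (not (c != -6))


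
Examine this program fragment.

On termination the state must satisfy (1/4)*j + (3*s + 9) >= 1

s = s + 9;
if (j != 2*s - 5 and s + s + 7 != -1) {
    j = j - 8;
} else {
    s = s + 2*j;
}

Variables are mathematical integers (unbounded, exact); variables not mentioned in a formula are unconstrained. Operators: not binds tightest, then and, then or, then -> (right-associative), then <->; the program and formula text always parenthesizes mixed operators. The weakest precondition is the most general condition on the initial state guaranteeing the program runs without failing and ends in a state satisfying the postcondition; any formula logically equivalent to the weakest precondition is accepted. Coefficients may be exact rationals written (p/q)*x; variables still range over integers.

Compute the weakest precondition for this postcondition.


Working backward. After the program, the postcondition (1/4)*j + (3*s + 9) >= 1 must hold; in canonical form it is (1/4)*j + 3*s >= -8.
Then branch requires (1/4)*j + 3*s >= -6; else branch requires (25/4)*j + 3*s >= -8.
Before the if: ((j != 2*s - 5 and 2*s != -8) -> (1/4)*j + 3*s >= -6) and ((not (j != 2*s - 5 and 2*s != -8)) -> (25/4)*j + 3*s >= -8)
Before s := s + 9: ((j != 2*s + 13 and 2*s != -26) -> (1/4)*j + 3*s >= -33) and ((not (j != 2*s + 13 and 2*s != -26)) -> (25/4)*j + 3*s >= -35)
Answer: WP = ((j != 2*s + 13 and 2*s != -26) -> (1/4)*j + 3*s >= -33) and ((not (j != 2*s + 13 and 2*s != -26)) -> (25/4)*j + 3*s >= -35)


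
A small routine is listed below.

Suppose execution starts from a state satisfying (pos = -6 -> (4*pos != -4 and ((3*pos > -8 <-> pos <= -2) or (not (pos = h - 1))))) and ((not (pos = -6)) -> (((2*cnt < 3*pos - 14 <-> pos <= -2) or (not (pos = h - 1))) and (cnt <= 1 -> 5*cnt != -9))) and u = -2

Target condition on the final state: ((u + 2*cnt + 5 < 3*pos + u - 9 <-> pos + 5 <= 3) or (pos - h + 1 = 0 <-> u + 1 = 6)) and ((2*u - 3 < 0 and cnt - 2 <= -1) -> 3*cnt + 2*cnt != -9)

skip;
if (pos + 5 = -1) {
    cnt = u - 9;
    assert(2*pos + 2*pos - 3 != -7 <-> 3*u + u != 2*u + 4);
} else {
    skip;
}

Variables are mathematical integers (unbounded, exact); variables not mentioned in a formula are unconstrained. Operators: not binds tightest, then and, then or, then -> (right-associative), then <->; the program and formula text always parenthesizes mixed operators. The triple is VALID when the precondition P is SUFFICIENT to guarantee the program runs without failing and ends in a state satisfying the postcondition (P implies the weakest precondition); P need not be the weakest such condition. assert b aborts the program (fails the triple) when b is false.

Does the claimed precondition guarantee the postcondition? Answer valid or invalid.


Working backward. After the program, the postcondition ((u + 2*cnt + 5 < 3*pos + u - 9 <-> pos + 5 <= 3) or (pos - h + 1 = 0 <-> u + 1 = 6)) and ((2*u - 3 < 0 and cnt - 2 <= -1) -> 3*cnt + 2*cnt != -9) must hold; in canonical form it is ((2*cnt < 3*pos - 14 <-> pos <= -2) or (pos = h - 1 <-> u = 5)) and ((2*u < 3 and cnt <= 1) -> 5*cnt != -9).
Then branch requires (4*pos != -4 <-> 2*u != 4) and ((2*u < 3*pos + 4 <-> pos <= -2) or (pos = h - 1 <-> u = 5)) and ((2*u < 3 and u <= 10) -> 5*u != 36); else branch requires ((2*cnt < 3*pos - 14 <-> pos <= -2) or (pos = h - 1 <-> u = 5)) and ((2*u < 3 and cnt <= 1) -> 5*cnt != -9).
Before the if: (pos = -6 -> ((4*pos != -4 <-> 2*u != 4) and ((2*u < 3*pos + 4 <-> pos <= -2) or (pos = h - 1 <-> u = 5)) and ((2*u < 3 and u <= 10) -> 5*u != 36))) and ((not (pos = -6)) -> (((2*cnt < 3*pos - 14 <-> pos <= -2) or (pos = h - 1 <-> u = 5)) and ((2*u < 3 and cnt <= 1) -> 5*cnt != -9)))
Before skip: (pos = -6 -> ((4*pos != -4 <-> 2*u != 4) and ((2*u < 3*pos + 4 <-> pos <= -2) or (pos = h - 1 <-> u = 5)) and ((2*u < 3 and u <= 10) -> 5*u != 36))) and ((not (pos = -6)) -> (((2*cnt < 3*pos - 14 <-> pos <= -2) or (pos = h - 1 <-> u = 5)) and ((2*u < 3 and cnt <= 1) -> 5*cnt != -9)))
The weakest precondition is (pos = -6 -> ((4*pos != -4 <-> 2*u != 4) and ((2*u < 3*pos + 4 <-> pos <= -2) or (pos = h - 1 <-> u = 5)) and ((2*u < 3 and u <= 10) -> 5*u != 36))) and ((not (pos = -6)) -> (((2*cnt < 3*pos - 14 <-> pos <= -2) or (pos = h - 1 <-> u = 5)) and ((2*u < 3 and cnt <= 1) -> 5*cnt != -9))).
Check whether (pos = -6 -> (4*pos != -4 and ((3*pos > -8 <-> pos <= -2) or (not (pos = h - 1))))) and ((not (pos = -6)) -> (((2*cnt < 3*pos - 14 <-> pos <= -2) or (not (pos = h - 1))) and (cnt <= 1 -> 5*cnt != -9))) and u = -2 implies it.
Every state satisfying the precondition satisfies the weakest precondition: the implication holds.
Answer: valid


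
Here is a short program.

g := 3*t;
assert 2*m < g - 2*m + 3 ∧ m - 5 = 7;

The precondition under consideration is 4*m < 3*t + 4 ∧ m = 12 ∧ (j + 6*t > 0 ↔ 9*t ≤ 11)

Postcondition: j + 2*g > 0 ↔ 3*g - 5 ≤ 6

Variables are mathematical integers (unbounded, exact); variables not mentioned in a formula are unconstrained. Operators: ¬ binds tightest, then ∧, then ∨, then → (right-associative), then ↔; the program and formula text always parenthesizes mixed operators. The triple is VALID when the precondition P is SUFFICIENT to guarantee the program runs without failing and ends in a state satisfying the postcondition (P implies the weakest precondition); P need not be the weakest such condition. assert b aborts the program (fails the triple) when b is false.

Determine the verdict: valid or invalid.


Working backward. After the program, the postcondition j + 2*g > 0 ↔ 3*g - 5 ≤ 6 must hold; in canonical form it is 2*g + j > 0 ↔ 3*g ≤ 11.
Before assert 2*m < g - 2*m + 3 ∧ m - 5 = 7: 4*m < g + 3 ∧ m = 12 ∧ (2*g + j > 0 ↔ 3*g ≤ 11)
Before g := 3*t: 4*m < 3*t + 3 ∧ m = 12 ∧ (j + 6*t > 0 ↔ 9*t ≤ 11)
The weakest precondition is 4*m < 3*t + 3 ∧ m = 12 ∧ (j + 6*t > 0 ↔ 9*t ≤ 11).
Check whether 4*m < 3*t + 4 ∧ m = 12 ∧ (j + 6*t > 0 ↔ 9*t ≤ 11) implies it.
Countermodel: at the initial state j = -90, m = 12, t = 15, the precondition holds but the weakest precondition fails.
Answer: invalid


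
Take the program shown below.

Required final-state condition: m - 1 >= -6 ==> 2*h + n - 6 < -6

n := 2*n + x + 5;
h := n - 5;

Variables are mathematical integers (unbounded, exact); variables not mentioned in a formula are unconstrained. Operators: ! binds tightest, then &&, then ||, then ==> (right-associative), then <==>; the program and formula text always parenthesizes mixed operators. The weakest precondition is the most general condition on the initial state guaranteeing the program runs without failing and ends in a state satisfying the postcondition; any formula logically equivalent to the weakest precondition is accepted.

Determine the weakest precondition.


Working backward. After the program, the postcondition m - 1 >= -6 ==> 2*h + n - 6 < -6 must hold; in canonical form it is m >= -5 ==> 2*h + n < 0.
Before h := n - 5: m >= -5 ==> 3*n < 10
Before n := 2*n + x + 5: m >= -5 ==> 6*n + 3*x < -5
Answer: WP = m >= -5 ==> 6*n + 3*x < -5


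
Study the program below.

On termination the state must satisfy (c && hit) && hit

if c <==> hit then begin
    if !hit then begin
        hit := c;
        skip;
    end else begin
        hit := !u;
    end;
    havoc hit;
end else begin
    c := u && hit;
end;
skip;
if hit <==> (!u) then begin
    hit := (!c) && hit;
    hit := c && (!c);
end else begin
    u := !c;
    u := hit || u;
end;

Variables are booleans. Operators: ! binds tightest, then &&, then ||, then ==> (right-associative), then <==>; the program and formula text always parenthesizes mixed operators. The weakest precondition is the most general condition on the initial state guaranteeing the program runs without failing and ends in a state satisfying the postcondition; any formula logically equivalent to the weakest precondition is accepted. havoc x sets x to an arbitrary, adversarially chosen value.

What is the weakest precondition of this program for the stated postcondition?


Working backward. After the program, the postcondition (c && hit) && hit must hold; in canonical form it is c && hit.
Then branch requires false; else branch requires c && hit.
Before the if: (!(hit <==> (!u))) && ((!(hit <==> (!u))) ==> (c && hit))
Before skip: (!(hit <==> (!u))) && ((!(hit <==> (!u))) ==> (c && hit))
Then branch requires false; else branch requires (!(hit <==> (!u))) && ((!(hit <==> (!u))) ==> (u && hit)).
Before the if: (!(c <==> hit)) && ((!(c <==> hit)) ==> ((!(hit <==> (!u))) && ((!(hit <==> (!u))) ==> (u && hit))))
Answer: WP = (!(c <==> hit)) && ((!(c <==> hit)) ==> ((!(hit <==> (!u))) && ((!(hit <==> (!u))) ==> (u && hit))))


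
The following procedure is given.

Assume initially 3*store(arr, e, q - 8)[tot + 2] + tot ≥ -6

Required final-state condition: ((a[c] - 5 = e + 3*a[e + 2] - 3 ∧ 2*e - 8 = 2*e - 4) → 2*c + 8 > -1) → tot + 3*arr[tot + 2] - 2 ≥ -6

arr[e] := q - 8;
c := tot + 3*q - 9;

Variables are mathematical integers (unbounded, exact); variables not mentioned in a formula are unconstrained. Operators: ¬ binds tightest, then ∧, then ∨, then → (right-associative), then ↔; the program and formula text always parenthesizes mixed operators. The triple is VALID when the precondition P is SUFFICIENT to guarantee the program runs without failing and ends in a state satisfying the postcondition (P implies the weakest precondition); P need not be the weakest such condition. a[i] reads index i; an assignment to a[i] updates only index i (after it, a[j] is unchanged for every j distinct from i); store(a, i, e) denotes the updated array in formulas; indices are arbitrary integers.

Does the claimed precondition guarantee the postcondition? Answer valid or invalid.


Working backward. After the program, the postcondition ((a[c] - 5 = e + 3*a[e + 2] - 3 ∧ 2*e - 8 = 2*e - 4) → 2*c + 8 > -1) → tot + 3*arr[tot + 2] - 2 ≥ -6 must hold; in canonical form it is 3*arr[tot + 2] + tot ≥ -4.
Before c := tot + 3*q - 9: 3*arr[tot + 2] + tot ≥ -4
Before arr[e] := q - 8: 3*store(arr, e, q - 8)[tot + 2] + tot ≥ -4
The weakest precondition is 3*store(arr, e, q - 8)[tot + 2] + tot ≥ -4.
Check whether 3*store(arr, e, q - 8)[tot + 2] + tot ≥ -6 implies it.
Countermodel: at the initial state arr = {[-3] = 0, [0] = 0, elsewhere 0}, e = 0, q = 8, tot = -5, the precondition holds but the weakest precondition fails.
Answer: invalid


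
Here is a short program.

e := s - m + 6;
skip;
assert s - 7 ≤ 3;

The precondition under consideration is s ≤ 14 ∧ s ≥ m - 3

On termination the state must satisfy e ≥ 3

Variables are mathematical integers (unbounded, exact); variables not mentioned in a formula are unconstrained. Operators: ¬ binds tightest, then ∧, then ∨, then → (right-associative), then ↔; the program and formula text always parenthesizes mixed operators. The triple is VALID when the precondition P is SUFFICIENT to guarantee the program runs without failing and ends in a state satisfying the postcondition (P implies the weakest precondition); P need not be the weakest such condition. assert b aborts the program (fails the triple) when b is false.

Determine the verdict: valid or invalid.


Working backward. After the program, e ≥ 3 must hold.
Before assert s - 7 ≤ 3: s ≤ 10 ∧ e ≥ 3
Before skip: s ≤ 10 ∧ e ≥ 3
Before e := s - m + 6: s ≤ 10 ∧ s ≥ m - 3
The weakest precondition is s ≤ 10 ∧ s ≥ m - 3.
Check whether s ≤ 14 ∧ s ≥ m - 3 implies it.
Countermodel: at the initial state m = 14, s = 11, the precondition holds but the weakest precondition fails.
Answer: invalid


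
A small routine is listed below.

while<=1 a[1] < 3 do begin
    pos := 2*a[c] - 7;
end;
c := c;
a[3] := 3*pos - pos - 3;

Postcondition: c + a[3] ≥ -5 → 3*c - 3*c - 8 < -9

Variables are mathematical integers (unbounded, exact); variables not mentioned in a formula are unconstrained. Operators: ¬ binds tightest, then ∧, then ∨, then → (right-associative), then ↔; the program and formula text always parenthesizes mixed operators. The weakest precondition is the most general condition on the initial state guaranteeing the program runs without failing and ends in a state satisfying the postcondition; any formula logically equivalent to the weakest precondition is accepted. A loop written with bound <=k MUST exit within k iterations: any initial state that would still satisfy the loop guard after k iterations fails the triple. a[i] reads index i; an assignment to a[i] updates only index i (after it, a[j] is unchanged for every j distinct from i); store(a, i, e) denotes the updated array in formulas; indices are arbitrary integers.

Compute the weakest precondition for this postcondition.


Working backward. After the program, the postcondition c + a[3] ≥ -5 → 3*c - 3*c - 8 < -9 must hold; in canonical form it is ¬(a[3] + c ≥ -5).
Before a[3] := 3*pos - pos - 3: ¬(c + 2*pos ≥ -2)
Before c := c: ¬(c + 2*pos ≥ -2)
Before the loop (bound <=1), unroll the exhaustion recursion (WP_0 = exit-now case; WP_j = one more guarded iteration, up to j = 1):
  WP_0: (¬(a[1] < 3)) ∧ (¬(c + 2*pos ≥ -2))
  WP_1: (a[1] < 3 → ((¬(a[1] < 3)) ∧ (¬(4*a[c] + c ≥ 12)))) ∧ ((¬(a[1] < 3)) → (¬(c + 2*pos ≥ -2)))
So before the loop: (a[1] < 3 → ((¬(a[1] < 3)) ∧ (¬(4*a[c] + c ≥ 12)))) ∧ ((¬(a[1] < 3)) → (¬(c + 2*pos ≥ -2)))
Answer: WP = (a[1] < 3 → ((¬(a[1] < 3)) ∧ (¬(4*a[c] + c ≥ 12)))) ∧ ((¬(a[1] < 3)) → (¬(c + 2*pos ≥ -2)))


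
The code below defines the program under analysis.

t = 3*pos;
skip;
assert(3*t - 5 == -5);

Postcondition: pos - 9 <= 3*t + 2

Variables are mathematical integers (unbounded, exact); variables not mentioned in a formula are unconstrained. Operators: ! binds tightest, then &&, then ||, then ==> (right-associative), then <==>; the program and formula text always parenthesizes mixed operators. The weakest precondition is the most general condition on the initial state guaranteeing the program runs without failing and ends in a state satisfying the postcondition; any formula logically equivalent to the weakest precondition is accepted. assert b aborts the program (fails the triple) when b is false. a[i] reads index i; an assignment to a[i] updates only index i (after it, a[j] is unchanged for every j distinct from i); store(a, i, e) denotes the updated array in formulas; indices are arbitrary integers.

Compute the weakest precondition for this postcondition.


Working backward. After the program, the postcondition pos - 9 <= 3*t + 2 must hold; in canonical form it is pos <= 3*t + 11.
Before assert 3*t - 5 == -5: 3*t == 0 && pos <= 3*t + 11
Before skip: 3*t == 0 && pos <= 3*t + 11
Before t := 3*pos: 9*pos == 0 && 8*pos >= -11
Answer: WP = 9*pos == 0 && 8*pos >= -11


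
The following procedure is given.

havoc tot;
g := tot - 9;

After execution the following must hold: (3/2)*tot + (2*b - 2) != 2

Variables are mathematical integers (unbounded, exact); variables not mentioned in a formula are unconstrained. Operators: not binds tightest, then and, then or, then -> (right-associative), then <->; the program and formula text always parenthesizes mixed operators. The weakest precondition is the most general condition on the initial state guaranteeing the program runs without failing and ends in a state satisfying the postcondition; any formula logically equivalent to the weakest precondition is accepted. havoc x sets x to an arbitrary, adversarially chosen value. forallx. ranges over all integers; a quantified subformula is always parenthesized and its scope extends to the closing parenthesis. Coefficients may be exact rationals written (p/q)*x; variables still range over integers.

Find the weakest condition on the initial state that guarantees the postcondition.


Working backward. After the program, the postcondition (3/2)*tot + (2*b - 2) != 2 must hold; in canonical form it is 2*b + (3/2)*tot != 4.
Before g := tot - 9: 2*b + (3/2)*tot != 4
Before havoc tot: forall tot_1. 2*b + (3/2)*tot_1 != 4
Answer: WP = forall tot_1. 2*b + (3/2)*tot_1 != 4


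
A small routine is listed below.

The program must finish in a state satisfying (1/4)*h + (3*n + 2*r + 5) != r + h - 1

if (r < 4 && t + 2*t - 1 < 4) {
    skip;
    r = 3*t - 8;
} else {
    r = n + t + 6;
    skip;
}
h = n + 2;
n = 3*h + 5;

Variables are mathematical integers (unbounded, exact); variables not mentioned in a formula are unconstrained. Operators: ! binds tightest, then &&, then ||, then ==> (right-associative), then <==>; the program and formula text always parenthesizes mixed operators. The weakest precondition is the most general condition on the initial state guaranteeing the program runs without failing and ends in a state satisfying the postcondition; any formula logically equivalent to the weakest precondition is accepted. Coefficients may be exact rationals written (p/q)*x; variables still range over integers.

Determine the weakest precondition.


Working backward. After the program, the postcondition (1/4)*h + (3*n + 2*r + 5) != r + h - 1 must hold; in canonical form it is 3*n + r != (3/4)*h - 6.
Before n := 3*h + 5: (33/4)*h + r != -21
Before h := n + 2: (33/4)*n + r != -75/2
Then branch requires (33/4)*n + 3*t != -59/2; else branch requires (37/4)*n + t != -87/2.
Before the if: ((r < 4 && 3*t < 5) ==> (33/4)*n + 3*t != -59/2) && ((!(r < 4 && 3*t < 5)) ==> (37/4)*n + t != -87/2)
Answer: WP = ((r < 4 && 3*t < 5) ==> (33/4)*n + 3*t != -59/2) && ((!(r < 4 && 3*t < 5)) ==> (37/4)*n + t != -87/2)


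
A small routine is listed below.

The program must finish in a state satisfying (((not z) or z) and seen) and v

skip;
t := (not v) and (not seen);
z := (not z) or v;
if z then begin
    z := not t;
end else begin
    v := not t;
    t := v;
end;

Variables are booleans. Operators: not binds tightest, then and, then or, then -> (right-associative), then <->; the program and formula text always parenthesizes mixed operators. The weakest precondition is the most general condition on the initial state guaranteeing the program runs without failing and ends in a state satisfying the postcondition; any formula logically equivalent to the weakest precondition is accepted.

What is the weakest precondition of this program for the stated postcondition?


Working backward. After the program, the postcondition (((not z) or z) and seen) and v must hold; in canonical form it is seen and v.
Then branch requires seen and v; else branch requires seen and (not t).
Before the if: (z -> (seen and v)) and ((not z) -> (seen and (not t)))
Before z := (not z) or v: (((not z) or v) -> (seen and v)) and ((not ((not z) or v)) -> (seen and (not t)))
Before t := (not v) and (not seen): (((not z) or v) -> (seen and v)) and ((not ((not z) or v)) -> (seen and (not ((not v) and (not seen)))))
Before skip: (((not z) or v) -> (seen and v)) and ((not ((not z) or v)) -> (seen and (not ((not v) and (not seen)))))
Answer: WP = (((not z) or v) -> (seen and v)) and ((not ((not z) or v)) -> (seen and (not ((not v) and (not seen)))))


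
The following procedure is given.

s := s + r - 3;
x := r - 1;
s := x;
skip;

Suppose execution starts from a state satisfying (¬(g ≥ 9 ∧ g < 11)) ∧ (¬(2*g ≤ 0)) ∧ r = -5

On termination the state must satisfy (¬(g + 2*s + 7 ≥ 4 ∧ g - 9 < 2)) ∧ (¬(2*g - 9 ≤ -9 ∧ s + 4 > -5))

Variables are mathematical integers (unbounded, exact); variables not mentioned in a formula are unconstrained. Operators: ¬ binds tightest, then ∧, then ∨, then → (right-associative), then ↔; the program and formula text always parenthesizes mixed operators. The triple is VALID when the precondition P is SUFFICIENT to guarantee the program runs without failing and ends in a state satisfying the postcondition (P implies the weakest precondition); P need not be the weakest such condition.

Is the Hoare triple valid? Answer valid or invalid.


Working backward. After the program, the postcondition (¬(g + 2*s + 7 ≥ 4 ∧ g - 9 < 2)) ∧ (¬(2*g - 9 ≤ -9 ∧ s + 4 > -5)) must hold; in canonical form it is (¬(g + 2*s ≥ -3 ∧ g < 11)) ∧ (¬(2*g ≤ 0 ∧ s > -9)).
Before skip: (¬(g + 2*s ≥ -3 ∧ g < 11)) ∧ (¬(2*g ≤ 0 ∧ s > -9))
Before s := x: (¬(g + 2*x ≥ -3 ∧ g < 11)) ∧ (¬(2*g ≤ 0 ∧ x > -9))
Before x := r - 1: (¬(g + 2*r ≥ -1 ∧ g < 11)) ∧ (¬(2*g ≤ 0 ∧ r > -8))
Before s := s + r - 3: (¬(g + 2*r ≥ -1 ∧ g < 11)) ∧ (¬(2*g ≤ 0 ∧ r > -8))
The weakest precondition is (¬(g + 2*r ≥ -1 ∧ g < 11)) ∧ (¬(2*g ≤ 0 ∧ r > -8)).
Check whether (¬(g ≥ 9 ∧ g < 11)) ∧ (¬(2*g ≤ 0)) ∧ r = -5 implies it.
Every state satisfying the precondition satisfies the weakest precondition: the implication holds.
Answer: valid


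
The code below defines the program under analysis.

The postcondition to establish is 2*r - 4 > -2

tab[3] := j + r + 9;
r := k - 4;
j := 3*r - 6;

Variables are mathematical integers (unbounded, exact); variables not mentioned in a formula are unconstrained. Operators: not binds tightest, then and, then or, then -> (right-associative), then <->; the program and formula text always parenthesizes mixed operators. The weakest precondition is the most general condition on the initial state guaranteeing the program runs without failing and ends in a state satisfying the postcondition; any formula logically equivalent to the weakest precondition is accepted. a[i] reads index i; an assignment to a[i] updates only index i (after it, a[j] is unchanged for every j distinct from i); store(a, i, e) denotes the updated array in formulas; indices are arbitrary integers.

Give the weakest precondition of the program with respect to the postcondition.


Working backward. After the program, the postcondition 2*r - 4 > -2 must hold; in canonical form it is 2*r > 2.
Before j := 3*r - 6: 2*r > 2
Before r := k - 4: 2*k > 10
Before tab[3] := j + r + 9: 2*k > 10
Answer: WP = 2*k > 10


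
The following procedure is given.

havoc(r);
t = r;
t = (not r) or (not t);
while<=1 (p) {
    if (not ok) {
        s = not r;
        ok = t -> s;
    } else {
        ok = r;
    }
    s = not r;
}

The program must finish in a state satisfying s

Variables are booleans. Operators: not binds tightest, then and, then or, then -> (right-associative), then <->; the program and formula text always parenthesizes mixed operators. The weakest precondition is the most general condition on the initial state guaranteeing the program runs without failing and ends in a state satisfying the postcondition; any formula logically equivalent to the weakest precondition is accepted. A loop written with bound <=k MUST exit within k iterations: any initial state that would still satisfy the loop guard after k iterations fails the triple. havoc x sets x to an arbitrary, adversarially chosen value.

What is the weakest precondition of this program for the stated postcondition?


Working backward. After the program, s must hold.
Before the loop (bound <=1), unroll the exhaustion recursion (WP_0 = exit-now case; WP_j = one more guarded iteration, up to j = 1):
  WP_0: (not p) and s
  WP_1: (p -> (((not ok) -> ((not p) and (not r))) and (ok -> ((not p) and (not r))))) and ((not p) -> s)
So before the loop: (p -> (((not ok) -> ((not p) and (not r))) and (ok -> ((not p) and (not r))))) and ((not p) -> s)
Before t := (not r) or (not t): (p -> (((not ok) -> ((not p) and (not r))) and (ok -> ((not p) and (not r))))) and ((not p) -> s)
Before t := r: (p -> (((not ok) -> ((not p) and (not r))) and (ok -> ((not p) and (not r))))) and ((not p) -> s)
Before havoc r: (not p) and ((not p) -> s) and (p -> (((not ok) -> (not p)) and (ok -> (not p))))
Answer: WP = (not p) and ((not p) -> s) and (p -> (((not ok) -> (not p)) and (ok -> (not p))))
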